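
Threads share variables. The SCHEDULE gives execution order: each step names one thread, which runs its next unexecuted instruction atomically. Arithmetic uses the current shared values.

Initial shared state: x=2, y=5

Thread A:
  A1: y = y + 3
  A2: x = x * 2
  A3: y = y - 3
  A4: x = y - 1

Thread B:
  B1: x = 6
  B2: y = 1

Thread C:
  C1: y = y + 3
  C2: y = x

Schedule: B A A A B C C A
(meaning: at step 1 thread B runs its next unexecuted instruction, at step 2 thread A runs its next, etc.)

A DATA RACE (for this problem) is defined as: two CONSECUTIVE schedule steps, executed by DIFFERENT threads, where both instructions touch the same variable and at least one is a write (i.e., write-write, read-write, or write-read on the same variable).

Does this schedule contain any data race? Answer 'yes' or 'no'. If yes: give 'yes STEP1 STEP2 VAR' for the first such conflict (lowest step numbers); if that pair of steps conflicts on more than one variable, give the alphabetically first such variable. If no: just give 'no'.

Answer: yes 4 5 y

Derivation:
Steps 1,2: B(r=-,w=x) vs A(r=y,w=y). No conflict.
Steps 2,3: same thread (A). No race.
Steps 3,4: same thread (A). No race.
Steps 4,5: A(y = y - 3) vs B(y = 1). RACE on y (W-W).
Steps 5,6: B(y = 1) vs C(y = y + 3). RACE on y (W-W).
Steps 6,7: same thread (C). No race.
Steps 7,8: C(y = x) vs A(x = y - 1). RACE on x (R-W), y (W-R). Multiple vars; alphabetically first is x.
First conflict at steps 4,5.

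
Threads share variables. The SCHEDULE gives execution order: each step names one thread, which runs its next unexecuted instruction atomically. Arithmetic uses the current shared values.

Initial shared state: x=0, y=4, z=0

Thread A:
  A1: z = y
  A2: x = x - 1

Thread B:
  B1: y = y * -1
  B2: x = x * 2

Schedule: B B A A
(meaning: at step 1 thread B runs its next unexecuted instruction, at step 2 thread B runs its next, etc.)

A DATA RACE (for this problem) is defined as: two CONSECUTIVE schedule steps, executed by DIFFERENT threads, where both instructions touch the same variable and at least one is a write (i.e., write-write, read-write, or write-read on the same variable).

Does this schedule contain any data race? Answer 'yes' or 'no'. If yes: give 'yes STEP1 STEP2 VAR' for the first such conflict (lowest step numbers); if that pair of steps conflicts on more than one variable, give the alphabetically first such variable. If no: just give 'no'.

Steps 1,2: same thread (B). No race.
Steps 2,3: B(r=x,w=x) vs A(r=y,w=z). No conflict.
Steps 3,4: same thread (A). No race.

Answer: no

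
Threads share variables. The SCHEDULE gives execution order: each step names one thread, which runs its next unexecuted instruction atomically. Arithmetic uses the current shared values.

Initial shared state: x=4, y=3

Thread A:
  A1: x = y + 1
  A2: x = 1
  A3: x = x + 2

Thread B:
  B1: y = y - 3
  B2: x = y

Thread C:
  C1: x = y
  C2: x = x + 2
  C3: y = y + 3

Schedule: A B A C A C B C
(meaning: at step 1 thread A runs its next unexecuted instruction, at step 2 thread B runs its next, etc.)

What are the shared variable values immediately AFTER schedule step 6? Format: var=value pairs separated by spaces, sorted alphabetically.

Step 1: thread A executes A1 (x = y + 1). Shared: x=4 y=3. PCs: A@1 B@0 C@0
Step 2: thread B executes B1 (y = y - 3). Shared: x=4 y=0. PCs: A@1 B@1 C@0
Step 3: thread A executes A2 (x = 1). Shared: x=1 y=0. PCs: A@2 B@1 C@0
Step 4: thread C executes C1 (x = y). Shared: x=0 y=0. PCs: A@2 B@1 C@1
Step 5: thread A executes A3 (x = x + 2). Shared: x=2 y=0. PCs: A@3 B@1 C@1
Step 6: thread C executes C2 (x = x + 2). Shared: x=4 y=0. PCs: A@3 B@1 C@2

Answer: x=4 y=0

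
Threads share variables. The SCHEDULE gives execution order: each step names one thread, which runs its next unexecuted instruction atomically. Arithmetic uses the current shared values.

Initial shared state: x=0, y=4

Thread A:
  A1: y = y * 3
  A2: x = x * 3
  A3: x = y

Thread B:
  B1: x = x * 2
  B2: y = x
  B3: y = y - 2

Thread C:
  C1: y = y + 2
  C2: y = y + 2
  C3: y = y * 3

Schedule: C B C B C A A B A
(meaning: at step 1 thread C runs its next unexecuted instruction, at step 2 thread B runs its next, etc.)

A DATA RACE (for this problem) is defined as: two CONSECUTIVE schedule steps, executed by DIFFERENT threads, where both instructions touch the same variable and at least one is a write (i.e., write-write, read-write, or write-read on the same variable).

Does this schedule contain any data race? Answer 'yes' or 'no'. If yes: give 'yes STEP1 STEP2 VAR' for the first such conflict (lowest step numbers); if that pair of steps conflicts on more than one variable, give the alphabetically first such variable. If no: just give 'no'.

Steps 1,2: C(r=y,w=y) vs B(r=x,w=x). No conflict.
Steps 2,3: B(r=x,w=x) vs C(r=y,w=y). No conflict.
Steps 3,4: C(y = y + 2) vs B(y = x). RACE on y (W-W).
Steps 4,5: B(y = x) vs C(y = y * 3). RACE on y (W-W).
Steps 5,6: C(y = y * 3) vs A(y = y * 3). RACE on y (W-W).
Steps 6,7: same thread (A). No race.
Steps 7,8: A(r=x,w=x) vs B(r=y,w=y). No conflict.
Steps 8,9: B(y = y - 2) vs A(x = y). RACE on y (W-R).
First conflict at steps 3,4.

Answer: yes 3 4 y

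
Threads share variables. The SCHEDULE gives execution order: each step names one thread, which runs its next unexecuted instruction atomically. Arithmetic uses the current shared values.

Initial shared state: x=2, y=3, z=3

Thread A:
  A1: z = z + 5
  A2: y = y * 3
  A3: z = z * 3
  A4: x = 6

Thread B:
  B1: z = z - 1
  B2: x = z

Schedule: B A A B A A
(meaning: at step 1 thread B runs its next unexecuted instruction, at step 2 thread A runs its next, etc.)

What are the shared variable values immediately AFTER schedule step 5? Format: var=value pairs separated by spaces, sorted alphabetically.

Answer: x=7 y=9 z=21

Derivation:
Step 1: thread B executes B1 (z = z - 1). Shared: x=2 y=3 z=2. PCs: A@0 B@1
Step 2: thread A executes A1 (z = z + 5). Shared: x=2 y=3 z=7. PCs: A@1 B@1
Step 3: thread A executes A2 (y = y * 3). Shared: x=2 y=9 z=7. PCs: A@2 B@1
Step 4: thread B executes B2 (x = z). Shared: x=7 y=9 z=7. PCs: A@2 B@2
Step 5: thread A executes A3 (z = z * 3). Shared: x=7 y=9 z=21. PCs: A@3 B@2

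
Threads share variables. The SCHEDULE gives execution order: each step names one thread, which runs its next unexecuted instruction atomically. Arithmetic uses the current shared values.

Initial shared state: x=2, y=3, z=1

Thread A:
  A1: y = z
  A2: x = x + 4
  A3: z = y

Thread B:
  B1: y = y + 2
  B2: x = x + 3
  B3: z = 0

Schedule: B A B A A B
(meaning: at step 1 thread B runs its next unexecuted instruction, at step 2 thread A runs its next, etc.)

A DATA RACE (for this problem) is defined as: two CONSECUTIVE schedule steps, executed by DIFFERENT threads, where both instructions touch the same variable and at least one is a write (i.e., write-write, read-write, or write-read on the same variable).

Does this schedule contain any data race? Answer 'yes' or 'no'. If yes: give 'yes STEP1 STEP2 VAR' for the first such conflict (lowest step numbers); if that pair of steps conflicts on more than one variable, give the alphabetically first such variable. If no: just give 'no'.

Answer: yes 1 2 y

Derivation:
Steps 1,2: B(y = y + 2) vs A(y = z). RACE on y (W-W).
Steps 2,3: A(r=z,w=y) vs B(r=x,w=x). No conflict.
Steps 3,4: B(x = x + 3) vs A(x = x + 4). RACE on x (W-W).
Steps 4,5: same thread (A). No race.
Steps 5,6: A(z = y) vs B(z = 0). RACE on z (W-W).
First conflict at steps 1,2.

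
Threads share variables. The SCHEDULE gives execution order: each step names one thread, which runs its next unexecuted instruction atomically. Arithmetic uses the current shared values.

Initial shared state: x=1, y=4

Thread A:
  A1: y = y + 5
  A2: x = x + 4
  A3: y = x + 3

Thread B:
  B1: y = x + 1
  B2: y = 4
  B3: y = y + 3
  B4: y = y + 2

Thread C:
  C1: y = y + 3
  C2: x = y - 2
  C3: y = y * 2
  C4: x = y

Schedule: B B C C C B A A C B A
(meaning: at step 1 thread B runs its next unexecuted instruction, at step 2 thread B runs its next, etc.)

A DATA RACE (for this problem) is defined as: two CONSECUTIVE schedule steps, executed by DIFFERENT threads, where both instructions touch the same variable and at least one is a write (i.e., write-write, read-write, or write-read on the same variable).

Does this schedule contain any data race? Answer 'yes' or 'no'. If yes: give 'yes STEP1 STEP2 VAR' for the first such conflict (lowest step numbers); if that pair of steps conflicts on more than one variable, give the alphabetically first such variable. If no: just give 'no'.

Steps 1,2: same thread (B). No race.
Steps 2,3: B(y = 4) vs C(y = y + 3). RACE on y (W-W).
Steps 3,4: same thread (C). No race.
Steps 4,5: same thread (C). No race.
Steps 5,6: C(y = y * 2) vs B(y = y + 3). RACE on y (W-W).
Steps 6,7: B(y = y + 3) vs A(y = y + 5). RACE on y (W-W).
Steps 7,8: same thread (A). No race.
Steps 8,9: A(x = x + 4) vs C(x = y). RACE on x (W-W).
Steps 9,10: C(x = y) vs B(y = y + 2). RACE on y (R-W).
Steps 10,11: B(y = y + 2) vs A(y = x + 3). RACE on y (W-W).
First conflict at steps 2,3.

Answer: yes 2 3 y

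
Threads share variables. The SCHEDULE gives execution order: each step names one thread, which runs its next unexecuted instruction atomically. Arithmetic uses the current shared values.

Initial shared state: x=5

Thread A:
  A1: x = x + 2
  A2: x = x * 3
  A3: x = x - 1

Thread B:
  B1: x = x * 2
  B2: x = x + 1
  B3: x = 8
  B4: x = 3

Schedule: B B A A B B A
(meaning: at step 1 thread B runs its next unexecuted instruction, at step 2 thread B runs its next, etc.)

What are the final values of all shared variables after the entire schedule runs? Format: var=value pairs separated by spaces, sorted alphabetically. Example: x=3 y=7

Step 1: thread B executes B1 (x = x * 2). Shared: x=10. PCs: A@0 B@1
Step 2: thread B executes B2 (x = x + 1). Shared: x=11. PCs: A@0 B@2
Step 3: thread A executes A1 (x = x + 2). Shared: x=13. PCs: A@1 B@2
Step 4: thread A executes A2 (x = x * 3). Shared: x=39. PCs: A@2 B@2
Step 5: thread B executes B3 (x = 8). Shared: x=8. PCs: A@2 B@3
Step 6: thread B executes B4 (x = 3). Shared: x=3. PCs: A@2 B@4
Step 7: thread A executes A3 (x = x - 1). Shared: x=2. PCs: A@3 B@4

Answer: x=2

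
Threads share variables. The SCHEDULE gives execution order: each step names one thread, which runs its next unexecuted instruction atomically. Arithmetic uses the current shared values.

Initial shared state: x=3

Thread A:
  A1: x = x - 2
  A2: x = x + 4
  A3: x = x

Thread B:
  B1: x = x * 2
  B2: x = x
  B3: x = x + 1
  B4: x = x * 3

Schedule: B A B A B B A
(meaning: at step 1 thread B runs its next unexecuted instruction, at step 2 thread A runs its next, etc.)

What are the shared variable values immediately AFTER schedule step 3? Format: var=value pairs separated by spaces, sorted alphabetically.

Step 1: thread B executes B1 (x = x * 2). Shared: x=6. PCs: A@0 B@1
Step 2: thread A executes A1 (x = x - 2). Shared: x=4. PCs: A@1 B@1
Step 3: thread B executes B2 (x = x). Shared: x=4. PCs: A@1 B@2

Answer: x=4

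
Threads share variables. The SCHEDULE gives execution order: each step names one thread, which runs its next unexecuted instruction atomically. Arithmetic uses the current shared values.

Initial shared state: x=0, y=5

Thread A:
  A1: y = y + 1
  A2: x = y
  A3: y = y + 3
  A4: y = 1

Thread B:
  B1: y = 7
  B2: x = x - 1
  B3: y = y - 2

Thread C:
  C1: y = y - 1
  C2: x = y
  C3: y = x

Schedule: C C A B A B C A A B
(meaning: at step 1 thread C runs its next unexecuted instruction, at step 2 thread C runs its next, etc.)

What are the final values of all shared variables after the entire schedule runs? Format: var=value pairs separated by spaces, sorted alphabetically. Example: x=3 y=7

Answer: x=6 y=-1

Derivation:
Step 1: thread C executes C1 (y = y - 1). Shared: x=0 y=4. PCs: A@0 B@0 C@1
Step 2: thread C executes C2 (x = y). Shared: x=4 y=4. PCs: A@0 B@0 C@2
Step 3: thread A executes A1 (y = y + 1). Shared: x=4 y=5. PCs: A@1 B@0 C@2
Step 4: thread B executes B1 (y = 7). Shared: x=4 y=7. PCs: A@1 B@1 C@2
Step 5: thread A executes A2 (x = y). Shared: x=7 y=7. PCs: A@2 B@1 C@2
Step 6: thread B executes B2 (x = x - 1). Shared: x=6 y=7. PCs: A@2 B@2 C@2
Step 7: thread C executes C3 (y = x). Shared: x=6 y=6. PCs: A@2 B@2 C@3
Step 8: thread A executes A3 (y = y + 3). Shared: x=6 y=9. PCs: A@3 B@2 C@3
Step 9: thread A executes A4 (y = 1). Shared: x=6 y=1. PCs: A@4 B@2 C@3
Step 10: thread B executes B3 (y = y - 2). Shared: x=6 y=-1. PCs: A@4 B@3 C@3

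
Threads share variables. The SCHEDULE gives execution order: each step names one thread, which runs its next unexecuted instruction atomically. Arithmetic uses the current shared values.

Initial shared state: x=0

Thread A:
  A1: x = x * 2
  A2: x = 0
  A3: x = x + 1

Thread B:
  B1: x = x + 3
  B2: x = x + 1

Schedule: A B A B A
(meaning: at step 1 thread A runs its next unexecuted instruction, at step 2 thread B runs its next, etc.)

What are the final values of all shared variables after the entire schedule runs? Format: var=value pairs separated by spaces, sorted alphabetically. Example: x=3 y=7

Answer: x=2

Derivation:
Step 1: thread A executes A1 (x = x * 2). Shared: x=0. PCs: A@1 B@0
Step 2: thread B executes B1 (x = x + 3). Shared: x=3. PCs: A@1 B@1
Step 3: thread A executes A2 (x = 0). Shared: x=0. PCs: A@2 B@1
Step 4: thread B executes B2 (x = x + 1). Shared: x=1. PCs: A@2 B@2
Step 5: thread A executes A3 (x = x + 1). Shared: x=2. PCs: A@3 B@2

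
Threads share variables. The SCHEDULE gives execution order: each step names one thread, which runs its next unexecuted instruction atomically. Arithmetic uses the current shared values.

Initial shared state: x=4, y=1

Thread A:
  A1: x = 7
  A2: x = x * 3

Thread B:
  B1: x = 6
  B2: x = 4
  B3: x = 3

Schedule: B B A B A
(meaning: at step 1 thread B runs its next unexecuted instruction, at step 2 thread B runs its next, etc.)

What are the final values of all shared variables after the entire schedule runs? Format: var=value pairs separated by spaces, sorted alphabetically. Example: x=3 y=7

Answer: x=9 y=1

Derivation:
Step 1: thread B executes B1 (x = 6). Shared: x=6 y=1. PCs: A@0 B@1
Step 2: thread B executes B2 (x = 4). Shared: x=4 y=1. PCs: A@0 B@2
Step 3: thread A executes A1 (x = 7). Shared: x=7 y=1. PCs: A@1 B@2
Step 4: thread B executes B3 (x = 3). Shared: x=3 y=1. PCs: A@1 B@3
Step 5: thread A executes A2 (x = x * 3). Shared: x=9 y=1. PCs: A@2 B@3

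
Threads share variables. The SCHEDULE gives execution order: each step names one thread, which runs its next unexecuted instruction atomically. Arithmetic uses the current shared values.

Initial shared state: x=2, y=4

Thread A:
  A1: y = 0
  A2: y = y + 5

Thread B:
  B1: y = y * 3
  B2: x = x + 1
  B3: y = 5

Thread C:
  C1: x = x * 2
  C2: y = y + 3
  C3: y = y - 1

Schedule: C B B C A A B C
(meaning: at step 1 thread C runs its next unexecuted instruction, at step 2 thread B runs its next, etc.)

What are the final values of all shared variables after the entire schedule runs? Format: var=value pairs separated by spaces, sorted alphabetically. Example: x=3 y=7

Answer: x=5 y=4

Derivation:
Step 1: thread C executes C1 (x = x * 2). Shared: x=4 y=4. PCs: A@0 B@0 C@1
Step 2: thread B executes B1 (y = y * 3). Shared: x=4 y=12. PCs: A@0 B@1 C@1
Step 3: thread B executes B2 (x = x + 1). Shared: x=5 y=12. PCs: A@0 B@2 C@1
Step 4: thread C executes C2 (y = y + 3). Shared: x=5 y=15. PCs: A@0 B@2 C@2
Step 5: thread A executes A1 (y = 0). Shared: x=5 y=0. PCs: A@1 B@2 C@2
Step 6: thread A executes A2 (y = y + 5). Shared: x=5 y=5. PCs: A@2 B@2 C@2
Step 7: thread B executes B3 (y = 5). Shared: x=5 y=5. PCs: A@2 B@3 C@2
Step 8: thread C executes C3 (y = y - 1). Shared: x=5 y=4. PCs: A@2 B@3 C@3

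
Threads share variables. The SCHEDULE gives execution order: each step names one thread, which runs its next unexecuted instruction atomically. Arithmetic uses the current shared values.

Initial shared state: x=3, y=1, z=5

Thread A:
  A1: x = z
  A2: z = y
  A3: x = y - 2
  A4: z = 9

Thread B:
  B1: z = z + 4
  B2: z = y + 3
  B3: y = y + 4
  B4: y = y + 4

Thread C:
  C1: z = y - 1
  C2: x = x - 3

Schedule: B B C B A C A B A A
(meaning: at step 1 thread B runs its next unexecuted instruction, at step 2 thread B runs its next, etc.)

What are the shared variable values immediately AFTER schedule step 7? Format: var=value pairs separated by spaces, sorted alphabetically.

Answer: x=-3 y=5 z=5

Derivation:
Step 1: thread B executes B1 (z = z + 4). Shared: x=3 y=1 z=9. PCs: A@0 B@1 C@0
Step 2: thread B executes B2 (z = y + 3). Shared: x=3 y=1 z=4. PCs: A@0 B@2 C@0
Step 3: thread C executes C1 (z = y - 1). Shared: x=3 y=1 z=0. PCs: A@0 B@2 C@1
Step 4: thread B executes B3 (y = y + 4). Shared: x=3 y=5 z=0. PCs: A@0 B@3 C@1
Step 5: thread A executes A1 (x = z). Shared: x=0 y=5 z=0. PCs: A@1 B@3 C@1
Step 6: thread C executes C2 (x = x - 3). Shared: x=-3 y=5 z=0. PCs: A@1 B@3 C@2
Step 7: thread A executes A2 (z = y). Shared: x=-3 y=5 z=5. PCs: A@2 B@3 C@2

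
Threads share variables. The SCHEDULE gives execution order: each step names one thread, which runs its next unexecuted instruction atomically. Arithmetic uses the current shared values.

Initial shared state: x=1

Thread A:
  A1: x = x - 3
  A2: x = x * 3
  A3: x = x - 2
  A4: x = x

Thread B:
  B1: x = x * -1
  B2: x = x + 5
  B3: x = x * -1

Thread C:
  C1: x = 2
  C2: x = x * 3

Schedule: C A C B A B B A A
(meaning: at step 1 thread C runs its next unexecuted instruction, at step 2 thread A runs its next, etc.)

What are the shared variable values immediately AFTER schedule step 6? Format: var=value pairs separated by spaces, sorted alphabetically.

Answer: x=14

Derivation:
Step 1: thread C executes C1 (x = 2). Shared: x=2. PCs: A@0 B@0 C@1
Step 2: thread A executes A1 (x = x - 3). Shared: x=-1. PCs: A@1 B@0 C@1
Step 3: thread C executes C2 (x = x * 3). Shared: x=-3. PCs: A@1 B@0 C@2
Step 4: thread B executes B1 (x = x * -1). Shared: x=3. PCs: A@1 B@1 C@2
Step 5: thread A executes A2 (x = x * 3). Shared: x=9. PCs: A@2 B@1 C@2
Step 6: thread B executes B2 (x = x + 5). Shared: x=14. PCs: A@2 B@2 C@2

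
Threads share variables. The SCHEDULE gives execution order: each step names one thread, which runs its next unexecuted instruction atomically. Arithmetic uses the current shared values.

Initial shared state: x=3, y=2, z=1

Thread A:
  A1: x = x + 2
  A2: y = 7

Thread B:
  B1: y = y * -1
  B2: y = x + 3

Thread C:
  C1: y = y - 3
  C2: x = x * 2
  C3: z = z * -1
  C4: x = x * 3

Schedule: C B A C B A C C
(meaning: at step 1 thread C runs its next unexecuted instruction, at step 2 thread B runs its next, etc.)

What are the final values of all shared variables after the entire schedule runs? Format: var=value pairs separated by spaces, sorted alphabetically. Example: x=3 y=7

Step 1: thread C executes C1 (y = y - 3). Shared: x=3 y=-1 z=1. PCs: A@0 B@0 C@1
Step 2: thread B executes B1 (y = y * -1). Shared: x=3 y=1 z=1. PCs: A@0 B@1 C@1
Step 3: thread A executes A1 (x = x + 2). Shared: x=5 y=1 z=1. PCs: A@1 B@1 C@1
Step 4: thread C executes C2 (x = x * 2). Shared: x=10 y=1 z=1. PCs: A@1 B@1 C@2
Step 5: thread B executes B2 (y = x + 3). Shared: x=10 y=13 z=1. PCs: A@1 B@2 C@2
Step 6: thread A executes A2 (y = 7). Shared: x=10 y=7 z=1. PCs: A@2 B@2 C@2
Step 7: thread C executes C3 (z = z * -1). Shared: x=10 y=7 z=-1. PCs: A@2 B@2 C@3
Step 8: thread C executes C4 (x = x * 3). Shared: x=30 y=7 z=-1. PCs: A@2 B@2 C@4

Answer: x=30 y=7 z=-1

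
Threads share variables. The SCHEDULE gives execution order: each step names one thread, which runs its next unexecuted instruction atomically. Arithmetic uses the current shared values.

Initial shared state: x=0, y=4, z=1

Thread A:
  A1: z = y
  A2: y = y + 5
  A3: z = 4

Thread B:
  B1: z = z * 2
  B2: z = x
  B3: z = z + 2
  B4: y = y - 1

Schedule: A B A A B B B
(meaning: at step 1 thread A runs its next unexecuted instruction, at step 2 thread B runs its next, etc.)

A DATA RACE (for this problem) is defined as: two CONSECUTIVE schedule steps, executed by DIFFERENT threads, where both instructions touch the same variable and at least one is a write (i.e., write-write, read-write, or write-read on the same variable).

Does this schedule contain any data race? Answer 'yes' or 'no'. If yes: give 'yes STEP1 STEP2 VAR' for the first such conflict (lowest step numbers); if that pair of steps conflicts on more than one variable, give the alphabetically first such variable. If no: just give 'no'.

Answer: yes 1 2 z

Derivation:
Steps 1,2: A(z = y) vs B(z = z * 2). RACE on z (W-W).
Steps 2,3: B(r=z,w=z) vs A(r=y,w=y). No conflict.
Steps 3,4: same thread (A). No race.
Steps 4,5: A(z = 4) vs B(z = x). RACE on z (W-W).
Steps 5,6: same thread (B). No race.
Steps 6,7: same thread (B). No race.
First conflict at steps 1,2.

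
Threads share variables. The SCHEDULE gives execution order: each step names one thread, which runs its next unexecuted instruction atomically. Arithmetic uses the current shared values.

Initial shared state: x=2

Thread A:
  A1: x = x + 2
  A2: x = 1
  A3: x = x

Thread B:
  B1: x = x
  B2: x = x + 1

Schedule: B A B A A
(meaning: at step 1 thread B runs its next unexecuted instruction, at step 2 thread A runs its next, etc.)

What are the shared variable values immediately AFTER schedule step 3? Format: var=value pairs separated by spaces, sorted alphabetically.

Answer: x=5

Derivation:
Step 1: thread B executes B1 (x = x). Shared: x=2. PCs: A@0 B@1
Step 2: thread A executes A1 (x = x + 2). Shared: x=4. PCs: A@1 B@1
Step 3: thread B executes B2 (x = x + 1). Shared: x=5. PCs: A@1 B@2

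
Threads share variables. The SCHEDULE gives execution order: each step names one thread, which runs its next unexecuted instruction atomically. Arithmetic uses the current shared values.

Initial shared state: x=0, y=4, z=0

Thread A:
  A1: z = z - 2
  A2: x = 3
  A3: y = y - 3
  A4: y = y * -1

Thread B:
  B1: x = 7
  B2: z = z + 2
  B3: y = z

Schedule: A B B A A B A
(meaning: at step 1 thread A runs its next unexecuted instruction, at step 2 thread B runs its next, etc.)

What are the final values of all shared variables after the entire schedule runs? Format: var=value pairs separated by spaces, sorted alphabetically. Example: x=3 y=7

Answer: x=3 y=0 z=0

Derivation:
Step 1: thread A executes A1 (z = z - 2). Shared: x=0 y=4 z=-2. PCs: A@1 B@0
Step 2: thread B executes B1 (x = 7). Shared: x=7 y=4 z=-2. PCs: A@1 B@1
Step 3: thread B executes B2 (z = z + 2). Shared: x=7 y=4 z=0. PCs: A@1 B@2
Step 4: thread A executes A2 (x = 3). Shared: x=3 y=4 z=0. PCs: A@2 B@2
Step 5: thread A executes A3 (y = y - 3). Shared: x=3 y=1 z=0. PCs: A@3 B@2
Step 6: thread B executes B3 (y = z). Shared: x=3 y=0 z=0. PCs: A@3 B@3
Step 7: thread A executes A4 (y = y * -1). Shared: x=3 y=0 z=0. PCs: A@4 B@3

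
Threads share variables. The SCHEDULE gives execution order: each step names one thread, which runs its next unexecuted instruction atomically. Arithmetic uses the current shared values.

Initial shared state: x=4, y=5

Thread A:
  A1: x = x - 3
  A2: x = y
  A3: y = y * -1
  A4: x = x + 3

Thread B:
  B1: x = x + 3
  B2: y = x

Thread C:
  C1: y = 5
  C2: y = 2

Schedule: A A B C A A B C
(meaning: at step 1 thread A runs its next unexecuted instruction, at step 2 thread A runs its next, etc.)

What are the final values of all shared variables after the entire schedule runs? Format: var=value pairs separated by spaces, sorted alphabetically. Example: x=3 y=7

Answer: x=11 y=2

Derivation:
Step 1: thread A executes A1 (x = x - 3). Shared: x=1 y=5. PCs: A@1 B@0 C@0
Step 2: thread A executes A2 (x = y). Shared: x=5 y=5. PCs: A@2 B@0 C@0
Step 3: thread B executes B1 (x = x + 3). Shared: x=8 y=5. PCs: A@2 B@1 C@0
Step 4: thread C executes C1 (y = 5). Shared: x=8 y=5. PCs: A@2 B@1 C@1
Step 5: thread A executes A3 (y = y * -1). Shared: x=8 y=-5. PCs: A@3 B@1 C@1
Step 6: thread A executes A4 (x = x + 3). Shared: x=11 y=-5. PCs: A@4 B@1 C@1
Step 7: thread B executes B2 (y = x). Shared: x=11 y=11. PCs: A@4 B@2 C@1
Step 8: thread C executes C2 (y = 2). Shared: x=11 y=2. PCs: A@4 B@2 C@2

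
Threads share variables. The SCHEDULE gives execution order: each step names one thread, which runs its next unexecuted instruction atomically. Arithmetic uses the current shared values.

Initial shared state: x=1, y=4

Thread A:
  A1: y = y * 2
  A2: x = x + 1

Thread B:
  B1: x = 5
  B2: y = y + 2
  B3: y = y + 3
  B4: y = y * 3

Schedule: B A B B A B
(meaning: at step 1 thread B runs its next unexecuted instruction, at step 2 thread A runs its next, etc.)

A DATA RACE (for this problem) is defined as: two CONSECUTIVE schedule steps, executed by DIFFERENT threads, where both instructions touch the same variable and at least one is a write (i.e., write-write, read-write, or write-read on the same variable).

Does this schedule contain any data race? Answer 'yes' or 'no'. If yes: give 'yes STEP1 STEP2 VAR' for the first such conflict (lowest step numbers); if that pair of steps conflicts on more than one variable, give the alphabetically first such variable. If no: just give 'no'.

Answer: yes 2 3 y

Derivation:
Steps 1,2: B(r=-,w=x) vs A(r=y,w=y). No conflict.
Steps 2,3: A(y = y * 2) vs B(y = y + 2). RACE on y (W-W).
Steps 3,4: same thread (B). No race.
Steps 4,5: B(r=y,w=y) vs A(r=x,w=x). No conflict.
Steps 5,6: A(r=x,w=x) vs B(r=y,w=y). No conflict.
First conflict at steps 2,3.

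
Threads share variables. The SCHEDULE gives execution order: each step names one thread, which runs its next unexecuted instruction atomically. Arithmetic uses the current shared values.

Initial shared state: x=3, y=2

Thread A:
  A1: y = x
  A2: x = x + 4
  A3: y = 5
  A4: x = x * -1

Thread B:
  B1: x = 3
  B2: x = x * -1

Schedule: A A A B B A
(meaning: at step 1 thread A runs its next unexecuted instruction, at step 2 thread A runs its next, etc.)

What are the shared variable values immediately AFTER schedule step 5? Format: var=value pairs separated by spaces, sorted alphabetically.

Answer: x=-3 y=5

Derivation:
Step 1: thread A executes A1 (y = x). Shared: x=3 y=3. PCs: A@1 B@0
Step 2: thread A executes A2 (x = x + 4). Shared: x=7 y=3. PCs: A@2 B@0
Step 3: thread A executes A3 (y = 5). Shared: x=7 y=5. PCs: A@3 B@0
Step 4: thread B executes B1 (x = 3). Shared: x=3 y=5. PCs: A@3 B@1
Step 5: thread B executes B2 (x = x * -1). Shared: x=-3 y=5. PCs: A@3 B@2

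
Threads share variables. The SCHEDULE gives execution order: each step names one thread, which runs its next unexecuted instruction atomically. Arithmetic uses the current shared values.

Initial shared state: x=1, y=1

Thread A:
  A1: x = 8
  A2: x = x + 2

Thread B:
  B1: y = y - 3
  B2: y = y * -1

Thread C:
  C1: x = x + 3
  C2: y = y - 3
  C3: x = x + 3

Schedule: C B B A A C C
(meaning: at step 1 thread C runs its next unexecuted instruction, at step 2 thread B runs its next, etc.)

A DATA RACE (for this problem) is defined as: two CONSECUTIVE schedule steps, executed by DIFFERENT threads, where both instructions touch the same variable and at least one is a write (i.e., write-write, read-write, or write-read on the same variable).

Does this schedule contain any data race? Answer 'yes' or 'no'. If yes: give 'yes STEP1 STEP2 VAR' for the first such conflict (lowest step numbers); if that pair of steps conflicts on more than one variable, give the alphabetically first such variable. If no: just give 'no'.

Steps 1,2: C(r=x,w=x) vs B(r=y,w=y). No conflict.
Steps 2,3: same thread (B). No race.
Steps 3,4: B(r=y,w=y) vs A(r=-,w=x). No conflict.
Steps 4,5: same thread (A). No race.
Steps 5,6: A(r=x,w=x) vs C(r=y,w=y). No conflict.
Steps 6,7: same thread (C). No race.

Answer: no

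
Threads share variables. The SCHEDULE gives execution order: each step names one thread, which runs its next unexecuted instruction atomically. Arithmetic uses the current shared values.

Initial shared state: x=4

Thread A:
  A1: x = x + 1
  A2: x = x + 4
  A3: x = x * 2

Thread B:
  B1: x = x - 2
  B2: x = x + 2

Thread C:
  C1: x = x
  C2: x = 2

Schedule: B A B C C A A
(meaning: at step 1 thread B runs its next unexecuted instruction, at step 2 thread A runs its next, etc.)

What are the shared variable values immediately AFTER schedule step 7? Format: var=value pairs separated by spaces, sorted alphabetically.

Answer: x=12

Derivation:
Step 1: thread B executes B1 (x = x - 2). Shared: x=2. PCs: A@0 B@1 C@0
Step 2: thread A executes A1 (x = x + 1). Shared: x=3. PCs: A@1 B@1 C@0
Step 3: thread B executes B2 (x = x + 2). Shared: x=5. PCs: A@1 B@2 C@0
Step 4: thread C executes C1 (x = x). Shared: x=5. PCs: A@1 B@2 C@1
Step 5: thread C executes C2 (x = 2). Shared: x=2. PCs: A@1 B@2 C@2
Step 6: thread A executes A2 (x = x + 4). Shared: x=6. PCs: A@2 B@2 C@2
Step 7: thread A executes A3 (x = x * 2). Shared: x=12. PCs: A@3 B@2 C@2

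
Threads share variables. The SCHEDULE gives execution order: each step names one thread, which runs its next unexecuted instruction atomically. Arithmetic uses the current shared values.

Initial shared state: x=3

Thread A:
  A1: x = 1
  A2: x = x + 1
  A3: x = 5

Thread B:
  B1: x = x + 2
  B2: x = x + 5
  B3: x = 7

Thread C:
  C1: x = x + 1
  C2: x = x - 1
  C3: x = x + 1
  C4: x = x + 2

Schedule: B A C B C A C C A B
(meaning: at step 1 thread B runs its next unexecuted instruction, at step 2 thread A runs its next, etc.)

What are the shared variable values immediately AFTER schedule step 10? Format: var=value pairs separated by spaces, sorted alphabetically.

Answer: x=7

Derivation:
Step 1: thread B executes B1 (x = x + 2). Shared: x=5. PCs: A@0 B@1 C@0
Step 2: thread A executes A1 (x = 1). Shared: x=1. PCs: A@1 B@1 C@0
Step 3: thread C executes C1 (x = x + 1). Shared: x=2. PCs: A@1 B@1 C@1
Step 4: thread B executes B2 (x = x + 5). Shared: x=7. PCs: A@1 B@2 C@1
Step 5: thread C executes C2 (x = x - 1). Shared: x=6. PCs: A@1 B@2 C@2
Step 6: thread A executes A2 (x = x + 1). Shared: x=7. PCs: A@2 B@2 C@2
Step 7: thread C executes C3 (x = x + 1). Shared: x=8. PCs: A@2 B@2 C@3
Step 8: thread C executes C4 (x = x + 2). Shared: x=10. PCs: A@2 B@2 C@4
Step 9: thread A executes A3 (x = 5). Shared: x=5. PCs: A@3 B@2 C@4
Step 10: thread B executes B3 (x = 7). Shared: x=7. PCs: A@3 B@3 C@4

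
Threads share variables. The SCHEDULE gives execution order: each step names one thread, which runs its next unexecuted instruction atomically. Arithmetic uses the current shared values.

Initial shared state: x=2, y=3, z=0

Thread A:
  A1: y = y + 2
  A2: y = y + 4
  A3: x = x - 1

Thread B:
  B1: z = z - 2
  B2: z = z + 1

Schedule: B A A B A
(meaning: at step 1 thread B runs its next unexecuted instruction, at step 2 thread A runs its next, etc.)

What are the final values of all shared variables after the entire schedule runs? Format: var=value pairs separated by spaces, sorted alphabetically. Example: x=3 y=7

Step 1: thread B executes B1 (z = z - 2). Shared: x=2 y=3 z=-2. PCs: A@0 B@1
Step 2: thread A executes A1 (y = y + 2). Shared: x=2 y=5 z=-2. PCs: A@1 B@1
Step 3: thread A executes A2 (y = y + 4). Shared: x=2 y=9 z=-2. PCs: A@2 B@1
Step 4: thread B executes B2 (z = z + 1). Shared: x=2 y=9 z=-1. PCs: A@2 B@2
Step 5: thread A executes A3 (x = x - 1). Shared: x=1 y=9 z=-1. PCs: A@3 B@2

Answer: x=1 y=9 z=-1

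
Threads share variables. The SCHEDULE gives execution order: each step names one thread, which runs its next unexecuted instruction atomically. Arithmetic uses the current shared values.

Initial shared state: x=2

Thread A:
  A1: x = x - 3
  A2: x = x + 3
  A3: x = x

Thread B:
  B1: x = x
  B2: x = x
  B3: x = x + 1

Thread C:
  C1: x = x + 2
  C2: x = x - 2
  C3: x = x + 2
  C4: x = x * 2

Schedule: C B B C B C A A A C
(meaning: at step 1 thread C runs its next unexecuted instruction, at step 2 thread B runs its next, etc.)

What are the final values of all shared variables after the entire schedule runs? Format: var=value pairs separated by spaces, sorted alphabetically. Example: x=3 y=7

Answer: x=10

Derivation:
Step 1: thread C executes C1 (x = x + 2). Shared: x=4. PCs: A@0 B@0 C@1
Step 2: thread B executes B1 (x = x). Shared: x=4. PCs: A@0 B@1 C@1
Step 3: thread B executes B2 (x = x). Shared: x=4. PCs: A@0 B@2 C@1
Step 4: thread C executes C2 (x = x - 2). Shared: x=2. PCs: A@0 B@2 C@2
Step 5: thread B executes B3 (x = x + 1). Shared: x=3. PCs: A@0 B@3 C@2
Step 6: thread C executes C3 (x = x + 2). Shared: x=5. PCs: A@0 B@3 C@3
Step 7: thread A executes A1 (x = x - 3). Shared: x=2. PCs: A@1 B@3 C@3
Step 8: thread A executes A2 (x = x + 3). Shared: x=5. PCs: A@2 B@3 C@3
Step 9: thread A executes A3 (x = x). Shared: x=5. PCs: A@3 B@3 C@3
Step 10: thread C executes C4 (x = x * 2). Shared: x=10. PCs: A@3 B@3 C@4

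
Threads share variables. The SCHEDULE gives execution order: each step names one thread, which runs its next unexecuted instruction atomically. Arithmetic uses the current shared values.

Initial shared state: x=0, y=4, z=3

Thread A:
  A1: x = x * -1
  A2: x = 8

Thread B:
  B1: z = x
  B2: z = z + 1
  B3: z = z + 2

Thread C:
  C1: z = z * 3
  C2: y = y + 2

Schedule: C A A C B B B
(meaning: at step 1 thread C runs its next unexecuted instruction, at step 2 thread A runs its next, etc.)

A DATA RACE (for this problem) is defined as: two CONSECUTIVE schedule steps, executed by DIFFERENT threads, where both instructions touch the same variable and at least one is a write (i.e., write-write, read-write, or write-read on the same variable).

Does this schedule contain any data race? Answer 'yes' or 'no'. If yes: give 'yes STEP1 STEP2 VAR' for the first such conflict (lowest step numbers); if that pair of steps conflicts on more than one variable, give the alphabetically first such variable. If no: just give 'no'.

Steps 1,2: C(r=z,w=z) vs A(r=x,w=x). No conflict.
Steps 2,3: same thread (A). No race.
Steps 3,4: A(r=-,w=x) vs C(r=y,w=y). No conflict.
Steps 4,5: C(r=y,w=y) vs B(r=x,w=z). No conflict.
Steps 5,6: same thread (B). No race.
Steps 6,7: same thread (B). No race.

Answer: no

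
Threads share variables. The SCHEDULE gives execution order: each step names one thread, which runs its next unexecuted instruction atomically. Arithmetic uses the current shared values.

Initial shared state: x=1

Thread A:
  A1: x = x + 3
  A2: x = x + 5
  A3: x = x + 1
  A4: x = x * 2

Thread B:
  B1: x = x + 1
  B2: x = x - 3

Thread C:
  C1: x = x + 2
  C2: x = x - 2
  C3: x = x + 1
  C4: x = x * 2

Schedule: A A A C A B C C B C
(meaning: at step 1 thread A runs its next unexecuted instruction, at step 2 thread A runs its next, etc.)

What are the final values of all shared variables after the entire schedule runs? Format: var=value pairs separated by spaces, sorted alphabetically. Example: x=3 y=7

Step 1: thread A executes A1 (x = x + 3). Shared: x=4. PCs: A@1 B@0 C@0
Step 2: thread A executes A2 (x = x + 5). Shared: x=9. PCs: A@2 B@0 C@0
Step 3: thread A executes A3 (x = x + 1). Shared: x=10. PCs: A@3 B@0 C@0
Step 4: thread C executes C1 (x = x + 2). Shared: x=12. PCs: A@3 B@0 C@1
Step 5: thread A executes A4 (x = x * 2). Shared: x=24. PCs: A@4 B@0 C@1
Step 6: thread B executes B1 (x = x + 1). Shared: x=25. PCs: A@4 B@1 C@1
Step 7: thread C executes C2 (x = x - 2). Shared: x=23. PCs: A@4 B@1 C@2
Step 8: thread C executes C3 (x = x + 1). Shared: x=24. PCs: A@4 B@1 C@3
Step 9: thread B executes B2 (x = x - 3). Shared: x=21. PCs: A@4 B@2 C@3
Step 10: thread C executes C4 (x = x * 2). Shared: x=42. PCs: A@4 B@2 C@4

Answer: x=42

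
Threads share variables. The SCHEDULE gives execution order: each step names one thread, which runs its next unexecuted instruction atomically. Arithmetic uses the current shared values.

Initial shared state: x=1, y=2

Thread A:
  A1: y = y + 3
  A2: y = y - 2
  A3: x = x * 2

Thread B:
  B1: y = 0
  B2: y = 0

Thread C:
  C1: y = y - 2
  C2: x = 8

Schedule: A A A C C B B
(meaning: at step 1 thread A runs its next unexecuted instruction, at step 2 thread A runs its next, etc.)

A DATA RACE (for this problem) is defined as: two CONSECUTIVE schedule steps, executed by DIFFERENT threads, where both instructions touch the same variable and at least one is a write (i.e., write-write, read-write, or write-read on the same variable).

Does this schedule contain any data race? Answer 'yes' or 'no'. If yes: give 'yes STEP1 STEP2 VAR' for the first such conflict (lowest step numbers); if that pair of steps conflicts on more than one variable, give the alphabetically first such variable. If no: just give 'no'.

Steps 1,2: same thread (A). No race.
Steps 2,3: same thread (A). No race.
Steps 3,4: A(r=x,w=x) vs C(r=y,w=y). No conflict.
Steps 4,5: same thread (C). No race.
Steps 5,6: C(r=-,w=x) vs B(r=-,w=y). No conflict.
Steps 6,7: same thread (B). No race.

Answer: no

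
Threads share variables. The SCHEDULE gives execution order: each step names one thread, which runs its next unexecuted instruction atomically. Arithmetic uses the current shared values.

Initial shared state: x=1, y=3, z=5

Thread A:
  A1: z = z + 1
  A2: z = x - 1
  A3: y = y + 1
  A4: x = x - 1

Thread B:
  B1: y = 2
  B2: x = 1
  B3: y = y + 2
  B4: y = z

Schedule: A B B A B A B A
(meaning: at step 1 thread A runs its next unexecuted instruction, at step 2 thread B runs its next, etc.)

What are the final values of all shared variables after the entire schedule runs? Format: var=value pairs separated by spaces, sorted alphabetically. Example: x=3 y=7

Answer: x=0 y=0 z=0

Derivation:
Step 1: thread A executes A1 (z = z + 1). Shared: x=1 y=3 z=6. PCs: A@1 B@0
Step 2: thread B executes B1 (y = 2). Shared: x=1 y=2 z=6. PCs: A@1 B@1
Step 3: thread B executes B2 (x = 1). Shared: x=1 y=2 z=6. PCs: A@1 B@2
Step 4: thread A executes A2 (z = x - 1). Shared: x=1 y=2 z=0. PCs: A@2 B@2
Step 5: thread B executes B3 (y = y + 2). Shared: x=1 y=4 z=0. PCs: A@2 B@3
Step 6: thread A executes A3 (y = y + 1). Shared: x=1 y=5 z=0. PCs: A@3 B@3
Step 7: thread B executes B4 (y = z). Shared: x=1 y=0 z=0. PCs: A@3 B@4
Step 8: thread A executes A4 (x = x - 1). Shared: x=0 y=0 z=0. PCs: A@4 B@4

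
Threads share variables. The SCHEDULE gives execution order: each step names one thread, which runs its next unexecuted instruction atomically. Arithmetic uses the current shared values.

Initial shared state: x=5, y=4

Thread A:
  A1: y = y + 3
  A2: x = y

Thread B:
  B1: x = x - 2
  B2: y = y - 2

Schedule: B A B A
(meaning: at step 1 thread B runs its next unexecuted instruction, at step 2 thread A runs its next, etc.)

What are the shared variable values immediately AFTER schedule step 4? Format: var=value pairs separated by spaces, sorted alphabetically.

Step 1: thread B executes B1 (x = x - 2). Shared: x=3 y=4. PCs: A@0 B@1
Step 2: thread A executes A1 (y = y + 3). Shared: x=3 y=7. PCs: A@1 B@1
Step 3: thread B executes B2 (y = y - 2). Shared: x=3 y=5. PCs: A@1 B@2
Step 4: thread A executes A2 (x = y). Shared: x=5 y=5. PCs: A@2 B@2

Answer: x=5 y=5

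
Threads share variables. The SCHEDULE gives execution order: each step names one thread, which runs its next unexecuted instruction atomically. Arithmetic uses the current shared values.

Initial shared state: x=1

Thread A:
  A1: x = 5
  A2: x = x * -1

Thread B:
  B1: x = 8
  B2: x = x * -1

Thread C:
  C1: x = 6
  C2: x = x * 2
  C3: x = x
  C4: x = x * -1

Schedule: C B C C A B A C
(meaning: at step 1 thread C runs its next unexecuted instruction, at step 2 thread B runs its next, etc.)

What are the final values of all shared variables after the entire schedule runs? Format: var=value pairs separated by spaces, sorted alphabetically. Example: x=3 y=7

Answer: x=-5

Derivation:
Step 1: thread C executes C1 (x = 6). Shared: x=6. PCs: A@0 B@0 C@1
Step 2: thread B executes B1 (x = 8). Shared: x=8. PCs: A@0 B@1 C@1
Step 3: thread C executes C2 (x = x * 2). Shared: x=16. PCs: A@0 B@1 C@2
Step 4: thread C executes C3 (x = x). Shared: x=16. PCs: A@0 B@1 C@3
Step 5: thread A executes A1 (x = 5). Shared: x=5. PCs: A@1 B@1 C@3
Step 6: thread B executes B2 (x = x * -1). Shared: x=-5. PCs: A@1 B@2 C@3
Step 7: thread A executes A2 (x = x * -1). Shared: x=5. PCs: A@2 B@2 C@3
Step 8: thread C executes C4 (x = x * -1). Shared: x=-5. PCs: A@2 B@2 C@4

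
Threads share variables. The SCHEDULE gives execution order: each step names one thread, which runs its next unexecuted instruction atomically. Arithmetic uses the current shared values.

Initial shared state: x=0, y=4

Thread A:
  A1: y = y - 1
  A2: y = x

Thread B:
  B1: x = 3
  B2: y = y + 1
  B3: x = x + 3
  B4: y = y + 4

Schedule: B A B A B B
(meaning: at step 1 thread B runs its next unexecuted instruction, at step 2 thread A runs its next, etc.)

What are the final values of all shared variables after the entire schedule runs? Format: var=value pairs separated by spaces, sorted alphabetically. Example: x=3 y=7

Answer: x=6 y=7

Derivation:
Step 1: thread B executes B1 (x = 3). Shared: x=3 y=4. PCs: A@0 B@1
Step 2: thread A executes A1 (y = y - 1). Shared: x=3 y=3. PCs: A@1 B@1
Step 3: thread B executes B2 (y = y + 1). Shared: x=3 y=4. PCs: A@1 B@2
Step 4: thread A executes A2 (y = x). Shared: x=3 y=3. PCs: A@2 B@2
Step 5: thread B executes B3 (x = x + 3). Shared: x=6 y=3. PCs: A@2 B@3
Step 6: thread B executes B4 (y = y + 4). Shared: x=6 y=7. PCs: A@2 B@4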